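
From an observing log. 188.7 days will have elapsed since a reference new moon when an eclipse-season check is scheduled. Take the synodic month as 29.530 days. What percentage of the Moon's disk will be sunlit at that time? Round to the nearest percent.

188.7 d spans 6 complete synodic months (6 × 29.530 = 177.18 d) plus 11.52 d.
Phase angle: θ = 360°·(11.52 d)/(29.530 d) = 140.4°.
With cos θ = (-0.771), the lit fraction is (1 − (-0.771))/2 ≈ 0.885, so 89%.

89%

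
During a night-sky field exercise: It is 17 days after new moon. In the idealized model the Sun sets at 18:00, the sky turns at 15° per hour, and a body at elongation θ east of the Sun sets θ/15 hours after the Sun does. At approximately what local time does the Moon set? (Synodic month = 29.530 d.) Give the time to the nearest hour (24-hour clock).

The Moon has covered 17/29.530 of its cycle, so θ ≈ 360° × 17/29.530 = 207.2°.
At 15° of sky rotation per hour, 207.2° corresponds to a 13.82 h lag.
18:00 + 13.82 h ≈ 07:49 → 08:00 to the nearest hour.

08:00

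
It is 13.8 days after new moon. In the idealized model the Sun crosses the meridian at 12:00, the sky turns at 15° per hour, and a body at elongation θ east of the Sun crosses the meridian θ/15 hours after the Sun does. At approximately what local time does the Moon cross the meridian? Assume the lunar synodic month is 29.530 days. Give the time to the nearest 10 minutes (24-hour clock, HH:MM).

23:10

The Moon has covered 13.8/29.530 of its cycle, so θ ≈ 360° × 13.8/29.530 = 168.2°.
The Moon trails the Sun by θ/15 = 168.2/15 ≈ 11.22 hours.
12:00 + 11.216 h ≈ 23:13 → 23:10 to the nearest ten minutes.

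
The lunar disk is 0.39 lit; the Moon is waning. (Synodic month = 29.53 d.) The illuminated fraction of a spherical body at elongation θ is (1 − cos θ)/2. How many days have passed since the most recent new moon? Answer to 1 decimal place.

23.2 days

From f = (1 − cos θ)/2: cos θ = 1 − 2×0.39 = 0.220; arccos → 77.3°.
A waning Moon lies in 180°–360°, so θ = 360° − 77.3° = 282.7°.
At 360°/29.53 d per day, 282.7° corresponds to 23.19 days.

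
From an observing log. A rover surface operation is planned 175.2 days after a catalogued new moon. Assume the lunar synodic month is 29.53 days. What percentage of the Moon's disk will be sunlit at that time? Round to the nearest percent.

175.2/29.53 = 5.933 lunations, so 5 complete cycles and 27.55 d into the next.
Elongation θ = 360° × 27.55/29.53 ≈ 335.9°.
With cos θ = 0.913, the lit fraction is (1 − 0.913)/2 ≈ 0.044, so 4%.

4%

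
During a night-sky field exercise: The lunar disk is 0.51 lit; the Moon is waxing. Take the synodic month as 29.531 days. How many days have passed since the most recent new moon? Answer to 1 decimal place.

7.5 days

From f = (1 − cos θ)/2: cos θ = 1 − 2×0.51 = -0.020; arccos → 91.1°.
The Moon is waxing (0°–180°), so θ = 91.1° directly.
At 360°/29.531 d per day, 91.1° corresponds to 7.48 days.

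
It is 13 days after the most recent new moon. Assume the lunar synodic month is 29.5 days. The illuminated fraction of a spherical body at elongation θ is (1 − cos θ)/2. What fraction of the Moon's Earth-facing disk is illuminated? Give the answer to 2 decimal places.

The Moon has covered 13/29.5 of its cycle, so θ ≈ 360° × 13/29.5 = 158.6°.
With cos θ = (-0.931), the lit fraction is (1 − (-0.931))/2 ≈ 0.966.

0.97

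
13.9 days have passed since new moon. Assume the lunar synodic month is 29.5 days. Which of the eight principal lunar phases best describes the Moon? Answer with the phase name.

full moon

At 13.9/29.5 of the cycle, θ ≈ 170° — the full moon range.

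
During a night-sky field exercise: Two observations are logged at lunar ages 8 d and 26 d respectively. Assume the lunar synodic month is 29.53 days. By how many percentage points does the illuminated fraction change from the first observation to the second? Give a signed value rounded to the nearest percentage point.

-43 percentage points

First observation: θ = 360°·8/29.53 = 97.5°, so f = 0.566.
Second observation: θ = 317.0°, f = 0.135.
Δf = 0.135 − 0.566 = -0.431, i.e. -43 pp.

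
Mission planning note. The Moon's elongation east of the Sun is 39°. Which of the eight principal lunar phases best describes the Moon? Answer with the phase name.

The waxing crescent sector spans roughly 22°–68°; 39° falls inside it.

waxing crescent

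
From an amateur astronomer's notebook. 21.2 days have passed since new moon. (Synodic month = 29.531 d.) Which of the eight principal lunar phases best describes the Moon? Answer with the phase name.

At 21.2/29.531 of the cycle, θ ≈ 258° — the last quarter range.

last quarter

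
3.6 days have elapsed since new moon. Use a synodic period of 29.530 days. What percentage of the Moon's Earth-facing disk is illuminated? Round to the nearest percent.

The Moon has covered 3.6/29.530 of its cycle, so θ ≈ 360° × 3.6/29.530 = 43.9°.
Illuminated fraction = (1 − cos 43.9°)/2 = (1 − 0.721)/2 ≈ 0.140, so 14%.

14%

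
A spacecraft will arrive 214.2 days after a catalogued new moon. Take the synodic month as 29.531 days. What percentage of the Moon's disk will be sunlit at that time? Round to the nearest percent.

51%

Reduce mod P: 214.2 − 7×29.531 = 7.48 d into the current lunation.
The Moon has covered 7.48/29.531 of its cycle, so θ ≈ 360° × 7.48/29.531 = 91.2°.
cos 91.2° = (-0.021), so f = (1 − (-0.021))/2 = 0.511, so 51%.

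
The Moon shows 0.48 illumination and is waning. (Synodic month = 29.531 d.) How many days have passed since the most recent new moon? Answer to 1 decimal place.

Invert f = (1 − cos θ)/2 to get cos θ = 1 − 2(0.48) = 0.040, hence θ₀ = arccos 0.040 = 87.7°.
A waning Moon lies in 180°–360°, so θ = 360° − 87.7° = 272.3°.
At 360°/29.531 d per day, 272.3° corresponds to 22.34 days.

22.3 days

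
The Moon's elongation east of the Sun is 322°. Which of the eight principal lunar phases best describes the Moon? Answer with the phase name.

The waning crescent sector spans roughly 292°–338°; 322° falls inside it.

waning crescent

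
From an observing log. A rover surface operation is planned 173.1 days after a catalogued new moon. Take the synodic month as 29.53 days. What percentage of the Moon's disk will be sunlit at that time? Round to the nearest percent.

173.1/29.53 = 5.862 lunations, so 5 complete cycles and 25.45 d into the next.
Phase angle: θ = 360°·(25.45 d)/(29.53 d) = 310.3°.
With cos θ = 0.646, the lit fraction is (1 − 0.646)/2 ≈ 0.177, so 18%.

18%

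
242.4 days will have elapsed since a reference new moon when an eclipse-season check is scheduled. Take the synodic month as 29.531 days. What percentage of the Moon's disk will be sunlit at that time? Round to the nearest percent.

Reduce mod P: 242.4 − 8×29.531 = 6.15 d into the current lunation.
Elongation θ = 360° × 6.15/29.531 ≈ 75.0°.
cos 75.0° = 0.259, so f = (1 − 0.259)/2 = 0.371, so 37%.

37%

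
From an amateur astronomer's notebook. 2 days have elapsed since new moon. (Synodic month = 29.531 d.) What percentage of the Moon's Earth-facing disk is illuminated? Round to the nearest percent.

4%

Phase angle: θ = 360°·(2 d)/(29.531 d) = 24.4°.
cos 24.4° = 0.911, so f = (1 − 0.911)/2 = 0.045, so 4%.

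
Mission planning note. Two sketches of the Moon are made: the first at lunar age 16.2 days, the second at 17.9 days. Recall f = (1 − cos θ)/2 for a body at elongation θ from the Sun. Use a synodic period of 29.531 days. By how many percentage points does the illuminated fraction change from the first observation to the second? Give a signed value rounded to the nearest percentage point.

θ₁ = 360° × 16.2/29.531 = 197.5°, f₁ = (1 − cos θ₁)/2 = 0.977.
θ₂ = 360° × 17.9/29.531 = 218.2°, f₂ = (1 − cos θ₂)/2 = 0.893.
Change = f₂ − f₁ = -0.084 → -8 percentage points.

-8 pp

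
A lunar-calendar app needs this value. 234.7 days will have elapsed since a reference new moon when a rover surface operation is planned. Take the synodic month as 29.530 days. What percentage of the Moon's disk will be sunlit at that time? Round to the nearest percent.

3%

Reduce mod P: 234.7 − 7×29.530 = 27.99 d into the current lunation.
Phase angle: θ = 360°·(27.99 d)/(29.530 d) = 341.2°.
With cos θ = 0.947, the lit fraction is (1 − 0.947)/2 ≈ 0.027, so 3%.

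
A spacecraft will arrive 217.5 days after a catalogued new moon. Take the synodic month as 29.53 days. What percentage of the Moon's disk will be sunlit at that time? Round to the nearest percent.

83%

217.5/29.53 = 7.365 lunations, so 7 complete cycles and 10.79 d into the next.
The Moon has covered 10.79/29.53 of its cycle, so θ ≈ 360° × 10.79/29.53 = 131.5°.
cos 131.5° = (-0.663), so f = (1 − (-0.663))/2 = 0.832, so 83%.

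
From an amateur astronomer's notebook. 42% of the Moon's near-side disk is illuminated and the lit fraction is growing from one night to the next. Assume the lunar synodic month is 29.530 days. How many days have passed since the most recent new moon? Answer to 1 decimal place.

6.6 days

Invert f = (1 − cos θ)/2 to get cos θ = 1 − 2(0.42) = 0.160, hence θ₀ = arccos 0.160 = 80.8°.
Before full moon the principal value applies: θ = 80.8°.
At 360°/29.530 d per day, 80.8° corresponds to 6.63 days.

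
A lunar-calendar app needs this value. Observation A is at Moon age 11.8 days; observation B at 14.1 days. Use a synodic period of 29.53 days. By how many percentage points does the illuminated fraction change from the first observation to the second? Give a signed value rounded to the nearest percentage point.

+9 percentage points

First observation: θ = 360°·11.8/29.53 = 143.9°, so f = 0.904.
Second observation: θ = 171.9°, f = 0.995.
Δf = 0.995 − 0.904 = +0.091, i.e. +9 pp.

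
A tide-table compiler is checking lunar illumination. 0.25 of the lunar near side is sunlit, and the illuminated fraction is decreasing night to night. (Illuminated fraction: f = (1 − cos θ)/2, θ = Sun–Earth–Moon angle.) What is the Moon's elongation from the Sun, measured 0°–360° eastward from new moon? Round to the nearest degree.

300°

From f = (1 − cos θ)/2: cos θ = 1 − 2×0.25 = 0.500; arccos → 60.0°.
A waning Moon lies in 180°–360°, so θ = 360° − 60.0° = 300.0°.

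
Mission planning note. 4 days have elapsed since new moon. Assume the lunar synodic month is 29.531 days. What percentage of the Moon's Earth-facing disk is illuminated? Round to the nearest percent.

17%

Elongation θ = 360° × 4/29.531 ≈ 48.8°.
Illuminated fraction = (1 − cos 48.8°)/2 = (1 − 0.659)/2 ≈ 0.170, so 17%.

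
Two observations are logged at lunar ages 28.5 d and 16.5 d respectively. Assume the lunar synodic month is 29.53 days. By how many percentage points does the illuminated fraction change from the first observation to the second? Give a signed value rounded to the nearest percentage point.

First observation: θ = 360°·28.5/29.53 = 347.4°, so f = 0.012.
Second observation: θ = 201.2°, f = 0.966.
Δf = 0.966 − 0.012 = +0.954, i.e. +95 pp.

+95 percentage points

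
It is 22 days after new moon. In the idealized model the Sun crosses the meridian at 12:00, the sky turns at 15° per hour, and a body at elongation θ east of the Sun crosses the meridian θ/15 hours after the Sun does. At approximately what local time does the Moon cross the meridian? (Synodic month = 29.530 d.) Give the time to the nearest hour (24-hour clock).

Phase angle: θ = 360°·(22 d)/(29.530 d) = 268.2°.
Delay after the Sun = 268.2° / (15°/h) ≈ 17.88 h.
12:00 + 17.88 h ≈ 05:53 → 06:00 to the nearest hour.

06:00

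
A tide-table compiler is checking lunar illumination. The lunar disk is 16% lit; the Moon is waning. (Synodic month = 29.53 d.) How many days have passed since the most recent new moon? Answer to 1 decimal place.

From f = (1 − cos θ)/2: cos θ = 1 − 2×0.16 = 0.680; arccos → 47.2°.
Waning ⇒ past full, so θ = 360° − 47.2° = 312.8°.
Age = 29.53 × 312.8°/360° ≈ 25.66 days.

25.7 days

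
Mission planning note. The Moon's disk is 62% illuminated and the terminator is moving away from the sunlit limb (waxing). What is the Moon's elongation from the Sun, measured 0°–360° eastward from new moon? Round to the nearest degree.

104°

Invert f = (1 − cos θ)/2 to get cos θ = 1 − 2(0.62) = -0.240, hence θ₀ = arccos -0.240 = 103.9°.
Before full moon the principal value applies: θ = 103.9°.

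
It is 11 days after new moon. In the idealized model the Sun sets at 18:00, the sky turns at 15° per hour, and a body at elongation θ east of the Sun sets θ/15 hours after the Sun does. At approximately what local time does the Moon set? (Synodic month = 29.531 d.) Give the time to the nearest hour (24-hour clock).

03:00

The Moon has covered 11/29.531 of its cycle, so θ ≈ 360° × 11/29.531 = 134.1°.
At 15° of sky rotation per hour, 134.1° corresponds to a 8.94 h lag.
18:00 + 8.94 h ≈ 02:56 → 03:00 to the nearest hour.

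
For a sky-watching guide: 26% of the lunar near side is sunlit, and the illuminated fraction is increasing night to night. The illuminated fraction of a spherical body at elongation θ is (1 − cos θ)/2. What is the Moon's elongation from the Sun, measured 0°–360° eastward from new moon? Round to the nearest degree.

61°

cos θ = 1 − 2f = 0.480, giving a principal value of 61.3°.
The Moon is waxing (0°–180°), so θ = 61.3° directly.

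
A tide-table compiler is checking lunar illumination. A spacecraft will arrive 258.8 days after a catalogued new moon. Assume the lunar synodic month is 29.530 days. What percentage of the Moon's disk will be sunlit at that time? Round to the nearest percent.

46%

258.8 d spans 8 complete synodic months (8 × 29.530 = 236.24 d) plus 22.56 d.
Phase angle: θ = 360°·(22.56 d)/(29.530 d) = 275.0°.
Illuminated fraction = (1 − cos 275.0°)/2 = (1 − 0.088)/2 ≈ 0.456, so 46%.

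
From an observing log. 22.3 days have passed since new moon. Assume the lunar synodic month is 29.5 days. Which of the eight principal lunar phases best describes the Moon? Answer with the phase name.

θ ≈ 360° × 22.3/29.5 = 272°, which falls in the last quarter sector.

last quarter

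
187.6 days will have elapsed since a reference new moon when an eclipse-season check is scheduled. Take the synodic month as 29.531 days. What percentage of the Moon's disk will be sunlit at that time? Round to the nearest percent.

80%

187.6 d spans 6 complete synodic months (6 × 29.531 = 177.19 d) plus 10.41 d.
Phase angle: θ = 360°·(10.41 d)/(29.531 d) = 127.0°.
cos 127.0° = (-0.601), so f = (1 − (-0.601))/2 = 0.801, so 80%.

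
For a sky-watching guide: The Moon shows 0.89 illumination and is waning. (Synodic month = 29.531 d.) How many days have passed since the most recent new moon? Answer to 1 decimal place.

cos θ = 1 − 2f = -0.780, giving a principal value of 141.3°.
Since the Moon is past full (waning), take the reflex angle: θ = 360° − 141.3° = 218.7°.
Age = 29.531 × 218.7°/360° ≈ 17.94 days.

17.9 days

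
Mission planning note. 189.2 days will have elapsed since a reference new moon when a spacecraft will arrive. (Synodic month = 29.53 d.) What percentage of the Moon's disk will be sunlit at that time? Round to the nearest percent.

92%

Reduce mod P: 189.2 − 6×29.53 = 12.02 d into the current lunation.
Phase angle: θ = 360°·(12.02 d)/(29.53 d) = 146.5°.
Illuminated fraction = (1 − cos 146.5°)/2 = (1 − (-0.834))/2 ≈ 0.917, so 92%.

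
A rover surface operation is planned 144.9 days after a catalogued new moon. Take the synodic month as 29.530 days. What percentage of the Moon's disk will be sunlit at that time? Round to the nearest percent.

8%

144.9/29.530 = 4.907 lunations, so 4 complete cycles and 26.78 d into the next.
The Moon has covered 26.78/29.530 of its cycle, so θ ≈ 360° × 26.78/29.530 = 326.5°.
cos 326.5° = 0.834, so f = (1 − 0.834)/2 = 0.083, so 8%.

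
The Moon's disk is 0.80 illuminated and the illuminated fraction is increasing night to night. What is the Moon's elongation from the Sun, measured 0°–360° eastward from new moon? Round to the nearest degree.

127°

cos θ = 1 − 2f = -0.600, giving a principal value of 126.9°.
The Moon is waxing (0°–180°), so θ = 126.9° directly.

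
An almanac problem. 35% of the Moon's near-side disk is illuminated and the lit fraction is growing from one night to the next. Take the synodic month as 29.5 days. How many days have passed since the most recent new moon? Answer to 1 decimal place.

cos θ = 1 − 2f = 0.300, giving a principal value of 72.5°.
The Moon is waxing (0°–180°), so θ = 72.5° directly.
At 360°/29.5 d per day, 72.5° corresponds to 5.94 days.

5.9 days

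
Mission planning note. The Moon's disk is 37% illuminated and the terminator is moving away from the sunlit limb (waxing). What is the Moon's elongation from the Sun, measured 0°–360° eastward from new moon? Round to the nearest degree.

75°

cos θ = 1 − 2f = 0.260, giving a principal value of 74.9°.
Waxing ⇒ before full, so θ = 74.9°.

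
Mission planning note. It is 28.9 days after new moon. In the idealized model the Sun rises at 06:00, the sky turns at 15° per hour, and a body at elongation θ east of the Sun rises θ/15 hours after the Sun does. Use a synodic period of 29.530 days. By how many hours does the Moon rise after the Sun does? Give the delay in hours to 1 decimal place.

The Moon has covered 28.9/29.530 of its cycle, so θ ≈ 360° × 28.9/29.530 = 352.3°.
The Moon trails the Sun by θ/15 = 352.3/15 ≈ 23.49 hours.
So the Moon rises 23.49 h after the Sun.

23.5 h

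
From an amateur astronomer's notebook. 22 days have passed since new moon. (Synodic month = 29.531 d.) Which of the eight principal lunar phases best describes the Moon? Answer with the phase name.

θ ≈ 360° × 22/29.531 = 268°, which falls in the last quarter sector.

last quarter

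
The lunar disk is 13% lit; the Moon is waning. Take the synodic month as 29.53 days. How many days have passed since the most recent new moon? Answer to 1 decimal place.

Invert f = (1 − cos θ)/2 to get cos θ = 1 − 2(0.13) = 0.740, hence θ₀ = arccos 0.740 = 42.3°.
Since the Moon is past full (waning), take the reflex angle: θ = 360° − 42.3° = 317.7°.
Age = 29.53 × 317.7°/360° ≈ 26.06 days.

26.1 days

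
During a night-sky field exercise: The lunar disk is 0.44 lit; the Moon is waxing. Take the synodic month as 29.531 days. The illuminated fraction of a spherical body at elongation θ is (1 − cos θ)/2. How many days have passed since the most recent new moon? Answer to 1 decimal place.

6.8 days

Invert f = (1 − cos θ)/2 to get cos θ = 1 − 2(0.44) = 0.120, hence θ₀ = arccos 0.120 = 83.1°.
Before full moon the principal value applies: θ = 83.1°.
Age = 29.531 × 83.1°/360° ≈ 6.82 days.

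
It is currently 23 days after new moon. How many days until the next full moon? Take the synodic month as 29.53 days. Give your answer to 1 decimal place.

Full moon occurs at elongation 180°, i.e. at age 29.53 × 180/360 = 14.765 d.
Already past this cycle's full moon; the next is at 14.765 + 29.53 = 44.295 d, so 44.295 − 23 = 21.295 days.

21.3 days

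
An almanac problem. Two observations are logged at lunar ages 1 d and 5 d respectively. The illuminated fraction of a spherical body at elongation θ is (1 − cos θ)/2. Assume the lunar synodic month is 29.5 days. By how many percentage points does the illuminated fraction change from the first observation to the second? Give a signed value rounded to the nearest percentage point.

+25 pp

θ₁ = 360° × 1/29.5 = 12.2°, f₁ = (1 − cos θ₁)/2 = 0.011.
θ₂ = 360° × 5/29.5 = 61.0°, f₂ = (1 − cos θ₂)/2 = 0.258.
Change = f₂ − f₁ = +0.246 → +25 percentage points.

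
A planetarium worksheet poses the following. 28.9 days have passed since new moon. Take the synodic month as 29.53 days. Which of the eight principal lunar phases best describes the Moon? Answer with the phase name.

new moon

θ ≈ 360° × 28.9/29.53 = 352°, which falls in the new moon sector.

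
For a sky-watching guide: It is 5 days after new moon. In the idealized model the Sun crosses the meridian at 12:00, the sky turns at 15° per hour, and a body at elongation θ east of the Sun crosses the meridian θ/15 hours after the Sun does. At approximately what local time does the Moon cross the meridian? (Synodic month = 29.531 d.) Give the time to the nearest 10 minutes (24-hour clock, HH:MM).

16:00

Elongation θ = 360° × 5/29.531 ≈ 61.0°.
At 15° of sky rotation per hour, 61.0° corresponds to a 4.06 h lag.
12:00 + 4.064 h ≈ 16:04 → 16:00 to the nearest ten minutes.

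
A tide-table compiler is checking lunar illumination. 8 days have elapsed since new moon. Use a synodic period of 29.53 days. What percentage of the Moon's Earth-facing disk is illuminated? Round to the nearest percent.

57%

The Moon has covered 8/29.53 of its cycle, so θ ≈ 360° × 8/29.53 = 97.5°.
With cos θ = (-0.131), the lit fraction is (1 − (-0.131))/2 ≈ 0.566, so 57%.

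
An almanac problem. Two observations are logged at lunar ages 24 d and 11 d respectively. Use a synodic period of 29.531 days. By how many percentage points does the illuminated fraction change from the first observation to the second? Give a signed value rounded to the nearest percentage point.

First observation: θ = 360°·24/29.531 = 292.6°, so f = 0.308.
Second observation: θ = 134.1°, f = 0.848.
Δf = 0.848 − 0.308 = +0.540, i.e. +54 pp.

+54 percentage points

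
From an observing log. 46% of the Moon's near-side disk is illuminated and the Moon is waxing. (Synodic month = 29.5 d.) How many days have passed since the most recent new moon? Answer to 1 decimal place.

7.0 days

Invert f = (1 − cos θ)/2 to get cos θ = 1 − 2(0.46) = 0.080, hence θ₀ = arccos 0.080 = 85.4°.
The Moon is waxing (0°–180°), so θ = 85.4° directly.
Age = 29.5 × 85.4°/360° ≈ 7.00 days.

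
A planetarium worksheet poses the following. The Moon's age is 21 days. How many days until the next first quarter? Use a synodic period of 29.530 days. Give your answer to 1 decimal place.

15.9 days

First quarter occurs at elongation 90°, i.e. at age 29.530 × 90/360 = 7.383 d.
This lunation's first quarter (7.383 d) has passed, so add one period: 36.913 − 21 = 15.913 days.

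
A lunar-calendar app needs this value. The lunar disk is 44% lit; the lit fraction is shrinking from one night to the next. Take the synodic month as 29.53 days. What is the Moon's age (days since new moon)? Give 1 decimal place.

22.7 days

From f = (1 − cos θ)/2: cos θ = 1 − 2×0.44 = 0.120; arccos → 83.1°.
Since the Moon is past full (waning), take the reflex angle: θ = 360° − 83.1° = 276.9°.
At 360°/29.53 d per day, 276.9° corresponds to 22.71 days.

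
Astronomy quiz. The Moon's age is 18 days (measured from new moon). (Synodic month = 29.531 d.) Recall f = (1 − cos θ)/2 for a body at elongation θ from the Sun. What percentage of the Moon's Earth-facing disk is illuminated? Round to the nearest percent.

89%

Elongation θ = 360° × 18/29.531 ≈ 219.4°.
With cos θ = (-0.772), the lit fraction is (1 − (-0.772))/2 ≈ 0.886, so 89%.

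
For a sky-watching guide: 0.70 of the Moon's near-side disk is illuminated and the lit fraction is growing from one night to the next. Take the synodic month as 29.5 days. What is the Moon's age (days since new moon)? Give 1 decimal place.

From f = (1 − cos θ)/2: cos θ = 1 − 2×0.70 = -0.400; arccos → 113.6°.
Before full moon the principal value applies: θ = 113.6°.
Age = 29.5 × 113.6°/360° ≈ 9.31 days.

9.3 days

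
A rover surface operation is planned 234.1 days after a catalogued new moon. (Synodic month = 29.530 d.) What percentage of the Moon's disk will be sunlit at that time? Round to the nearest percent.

234.1/29.530 = 7.928 lunations, so 7 complete cycles and 27.39 d into the next.
The Moon has covered 27.39/29.530 of its cycle, so θ ≈ 360° × 27.39/29.530 = 333.9°.
With cos θ = 0.898, the lit fraction is (1 − 0.898)/2 ≈ 0.051, so 5%.

5%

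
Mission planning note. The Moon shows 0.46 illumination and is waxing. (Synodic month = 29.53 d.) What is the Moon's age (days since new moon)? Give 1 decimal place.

7.0 days

From f = (1 − cos θ)/2: cos θ = 1 − 2×0.46 = 0.080; arccos → 85.4°.
The Moon is waxing (0°–180°), so θ = 85.4° directly.
That fraction of the synodic month is 85.4/360 × 29.53 d ≈ 7.01 d.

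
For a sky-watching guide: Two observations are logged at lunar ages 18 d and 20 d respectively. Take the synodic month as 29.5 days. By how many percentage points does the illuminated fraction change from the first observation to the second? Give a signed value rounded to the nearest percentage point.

First observation: θ = 360°·18/29.5 = 219.7°, so f = 0.885.
Second observation: θ = 244.1°, f = 0.719.
Δf = 0.719 − 0.885 = -0.166, i.e. -17 pp.

-17 pp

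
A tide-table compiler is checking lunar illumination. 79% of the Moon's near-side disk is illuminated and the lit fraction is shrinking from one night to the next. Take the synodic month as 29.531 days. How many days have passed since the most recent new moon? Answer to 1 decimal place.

cos θ = 1 − 2f = -0.580, giving a principal value of 125.5°.
A waning Moon lies in 180°–360°, so θ = 360° − 125.5° = 234.5°.
That fraction of the synodic month is 234.5/360 × 29.531 d ≈ 19.24 d.

19.2 days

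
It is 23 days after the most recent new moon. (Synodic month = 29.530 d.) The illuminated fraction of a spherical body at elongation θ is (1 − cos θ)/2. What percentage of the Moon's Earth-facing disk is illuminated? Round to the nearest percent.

41%

The Moon has covered 23/29.530 of its cycle, so θ ≈ 360° × 23/29.530 = 280.4°.
cos 280.4° = 0.180, so f = (1 − 0.180)/2 = 0.410, so 41%.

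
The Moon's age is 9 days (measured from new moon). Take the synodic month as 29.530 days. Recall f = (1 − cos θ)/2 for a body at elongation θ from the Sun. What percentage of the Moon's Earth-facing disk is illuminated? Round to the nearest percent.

67%

The Moon has covered 9/29.530 of its cycle, so θ ≈ 360° × 9/29.530 = 109.7°.
Illuminated fraction = (1 − cos 109.7°)/2 = (1 − (-0.337))/2 ≈ 0.669, so 67%.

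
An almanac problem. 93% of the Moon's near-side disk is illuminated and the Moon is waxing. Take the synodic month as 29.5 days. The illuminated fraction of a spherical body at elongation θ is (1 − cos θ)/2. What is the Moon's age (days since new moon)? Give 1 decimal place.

12.2 days

From f = (1 − cos θ)/2: cos θ = 1 − 2×0.93 = -0.860; arccos → 149.3°.
The Moon is waxing (0°–180°), so θ = 149.3° directly.
Age = 29.5 × 149.3°/360° ≈ 12.24 days.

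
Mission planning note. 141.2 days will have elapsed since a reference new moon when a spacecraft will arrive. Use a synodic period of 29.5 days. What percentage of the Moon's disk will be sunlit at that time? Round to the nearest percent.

141.2 d spans 4 complete synodic months (4 × 29.5 = 118.00 d) plus 23.20 d.
The Moon has covered 23.20/29.5 of its cycle, so θ ≈ 360° × 23.20/29.5 = 283.1°.
Illuminated fraction = (1 − cos 283.1°)/2 = (1 − 0.227)/2 ≈ 0.387, so 39%.

39%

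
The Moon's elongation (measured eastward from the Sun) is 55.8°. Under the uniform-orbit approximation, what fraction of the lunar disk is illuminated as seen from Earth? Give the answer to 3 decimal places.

0.219

cos 55.8° = 0.562, so f = (1 − 0.562)/2 = 0.219.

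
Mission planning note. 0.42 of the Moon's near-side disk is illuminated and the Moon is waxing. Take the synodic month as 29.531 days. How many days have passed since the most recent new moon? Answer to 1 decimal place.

From f = (1 − cos θ)/2: cos θ = 1 − 2×0.42 = 0.160; arccos → 80.8°.
Waxing ⇒ before full, so θ = 80.8°.
That fraction of the synodic month is 80.8/360 × 29.531 d ≈ 6.63 d.

6.6 days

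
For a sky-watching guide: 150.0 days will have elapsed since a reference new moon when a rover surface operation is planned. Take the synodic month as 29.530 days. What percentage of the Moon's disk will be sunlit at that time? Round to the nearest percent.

6%

Reduce mod P: 150.0 − 5×29.530 = 2.35 d into the current lunation.
Elongation θ = 360° × 2.35/29.530 ≈ 28.6°.
Illuminated fraction = (1 − cos 28.6°)/2 = (1 − 0.878)/2 ≈ 0.061, so 6%.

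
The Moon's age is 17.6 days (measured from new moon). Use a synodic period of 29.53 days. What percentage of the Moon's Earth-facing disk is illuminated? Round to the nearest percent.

91%

Elongation θ = 360° × 17.6/29.53 ≈ 214.6°.
Illuminated fraction = (1 − cos 214.6°)/2 = (1 − (-0.824))/2 ≈ 0.912, so 91%.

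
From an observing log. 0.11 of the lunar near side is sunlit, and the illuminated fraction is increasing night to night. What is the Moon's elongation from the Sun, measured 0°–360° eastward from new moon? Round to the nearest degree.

Invert f = (1 − cos θ)/2 to get cos θ = 1 − 2(0.11) = 0.780, hence θ₀ = arccos 0.780 = 38.7°.
Waxing ⇒ before full, so θ = 38.7°.

39°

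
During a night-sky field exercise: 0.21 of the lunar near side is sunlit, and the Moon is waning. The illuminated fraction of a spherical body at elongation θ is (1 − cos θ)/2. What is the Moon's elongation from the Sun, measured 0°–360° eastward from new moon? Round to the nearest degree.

From f = (1 − cos θ)/2: cos θ = 1 − 2×0.21 = 0.580; arccos → 54.5°.
Waning ⇒ past full, so θ = 360° − 54.5° = 305.5°.

305°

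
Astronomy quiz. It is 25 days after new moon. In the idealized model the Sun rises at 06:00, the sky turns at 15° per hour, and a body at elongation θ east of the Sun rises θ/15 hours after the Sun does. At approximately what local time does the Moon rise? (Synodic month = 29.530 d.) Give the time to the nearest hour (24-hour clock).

The Moon has covered 25/29.530 of its cycle, so θ ≈ 360° × 25/29.530 = 304.8°.
Delay after the Sun = 304.8° / (15°/h) ≈ 20.32 h.
06:00 + 20.32 h ≈ 02:19 → 02:00 to the nearest hour.

02:00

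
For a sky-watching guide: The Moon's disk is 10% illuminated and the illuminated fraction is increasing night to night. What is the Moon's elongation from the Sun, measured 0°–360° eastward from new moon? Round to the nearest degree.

cos θ = 1 − 2f = 0.800, giving a principal value of 36.9°.
The Moon is waxing (0°–180°), so θ = 36.9° directly.

37°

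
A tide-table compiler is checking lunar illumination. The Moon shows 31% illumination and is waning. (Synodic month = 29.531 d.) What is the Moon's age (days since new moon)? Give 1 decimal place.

Invert f = (1 − cos θ)/2 to get cos θ = 1 − 2(0.31) = 0.380, hence θ₀ = arccos 0.380 = 67.7°.
Waning ⇒ past full, so θ = 360° − 67.7° = 292.3°.
That fraction of the synodic month is 292.3/360 × 29.531 d ≈ 23.98 d.

24.0 days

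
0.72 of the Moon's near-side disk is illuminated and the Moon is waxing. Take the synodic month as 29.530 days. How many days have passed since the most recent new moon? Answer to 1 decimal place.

cos θ = 1 − 2f = -0.440, giving a principal value of 116.1°.
The Moon is waxing (0°–180°), so θ = 116.1° directly.
That fraction of the synodic month is 116.1/360 × 29.530 d ≈ 9.52 d.

9.5 days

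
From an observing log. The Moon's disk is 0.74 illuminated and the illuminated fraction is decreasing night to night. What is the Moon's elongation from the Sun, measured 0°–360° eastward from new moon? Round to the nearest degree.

241°

From f = (1 − cos θ)/2: cos θ = 1 − 2×0.74 = -0.480; arccos → 118.7°.
Waning ⇒ past full, so θ = 360° − 118.7° = 241.3°.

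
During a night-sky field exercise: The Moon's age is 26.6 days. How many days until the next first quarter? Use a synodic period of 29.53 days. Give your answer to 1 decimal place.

First quarter is 0.25 of the way through the cycle: age 0.25 × 29.53 = 7.383 d.
Already past this cycle's first quarter; the next is at 7.383 + 29.53 = 36.913 d, so 36.913 − 26.6 = 10.312 days.

10.3 days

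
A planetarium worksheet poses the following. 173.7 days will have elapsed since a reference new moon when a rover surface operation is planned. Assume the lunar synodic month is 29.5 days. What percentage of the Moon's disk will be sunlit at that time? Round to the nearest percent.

173.7/29.5 = 5.888 lunations, so 5 complete cycles and 26.20 d into the next.
The Moon has covered 26.20/29.5 of its cycle, so θ ≈ 360° × 26.20/29.5 = 319.7°.
Illuminated fraction = (1 − cos 319.7°)/2 = (1 − 0.763)/2 ≈ 0.119, so 12%.

12%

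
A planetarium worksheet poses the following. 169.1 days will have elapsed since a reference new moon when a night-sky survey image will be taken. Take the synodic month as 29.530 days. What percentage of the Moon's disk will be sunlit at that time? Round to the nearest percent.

Reduce mod P: 169.1 − 5×29.530 = 21.45 d into the current lunation.
Elongation θ = 360° × 21.45/29.530 ≈ 261.5°.
Illuminated fraction = (1 − cos 261.5°)/2 = (1 − (-0.148))/2 ≈ 0.574, so 57%.

57%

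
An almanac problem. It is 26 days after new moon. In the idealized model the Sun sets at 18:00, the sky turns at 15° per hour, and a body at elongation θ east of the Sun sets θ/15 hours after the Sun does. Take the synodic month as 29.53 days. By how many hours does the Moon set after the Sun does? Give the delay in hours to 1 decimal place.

21.1 h

Phase angle: θ = 360°·(26 d)/(29.53 d) = 317.0°.
Delay after the Sun = 317.0° / (15°/h) ≈ 21.13 h.
So the Moon sets 21.13 h after the Sun.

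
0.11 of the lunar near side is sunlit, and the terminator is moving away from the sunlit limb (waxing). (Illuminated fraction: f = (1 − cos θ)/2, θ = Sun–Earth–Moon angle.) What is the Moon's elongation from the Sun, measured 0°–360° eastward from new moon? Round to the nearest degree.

Invert f = (1 − cos θ)/2 to get cos θ = 1 − 2(0.11) = 0.780, hence θ₀ = arccos 0.780 = 38.7°.
The Moon is waxing (0°–180°), so θ = 38.7° directly.

39°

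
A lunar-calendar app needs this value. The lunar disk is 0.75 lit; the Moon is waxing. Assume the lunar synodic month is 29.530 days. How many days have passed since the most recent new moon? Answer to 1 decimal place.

9.8 days

Invert f = (1 − cos θ)/2 to get cos θ = 1 − 2(0.75) = -0.500, hence θ₀ = arccos -0.500 = 120.0°.
The Moon is waxing (0°–180°), so θ = 120.0° directly.
That fraction of the synodic month is 120.0/360 × 29.530 d ≈ 9.84 d.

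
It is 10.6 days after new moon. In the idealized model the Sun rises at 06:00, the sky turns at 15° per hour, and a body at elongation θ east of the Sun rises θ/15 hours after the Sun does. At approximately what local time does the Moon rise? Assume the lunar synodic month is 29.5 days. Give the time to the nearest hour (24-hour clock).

15:00

Phase angle: θ = 360°·(10.6 d)/(29.5 d) = 129.4°.
The Moon trails the Sun by θ/15 = 129.4/15 ≈ 8.62 hours.
06:00 + 8.62 h ≈ 14:37 → 15:00 to the nearest hour.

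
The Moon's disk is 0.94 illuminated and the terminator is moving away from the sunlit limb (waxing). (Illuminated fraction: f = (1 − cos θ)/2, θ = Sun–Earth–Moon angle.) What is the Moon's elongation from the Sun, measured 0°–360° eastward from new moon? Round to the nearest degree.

Invert f = (1 − cos θ)/2 to get cos θ = 1 − 2(0.94) = -0.880, hence θ₀ = arccos -0.880 = 151.6°.
Before full moon the principal value applies: θ = 151.6°.

152°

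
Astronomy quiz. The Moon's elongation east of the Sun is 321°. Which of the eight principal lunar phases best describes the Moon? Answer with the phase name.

waning crescent

The waning crescent sector spans roughly 292°–338°; 321° falls inside it.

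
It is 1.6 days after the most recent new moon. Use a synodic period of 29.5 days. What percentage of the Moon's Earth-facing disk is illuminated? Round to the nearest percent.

The Moon has covered 1.6/29.5 of its cycle, so θ ≈ 360° × 1.6/29.5 = 19.5°.
With cos θ = 0.942, the lit fraction is (1 − 0.942)/2 ≈ 0.029, so 3%.

3%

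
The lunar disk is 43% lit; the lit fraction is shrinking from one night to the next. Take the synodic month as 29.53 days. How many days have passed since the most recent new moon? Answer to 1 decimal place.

From f = (1 − cos θ)/2: cos θ = 1 − 2×0.43 = 0.140; arccos → 82.0°.
A waning Moon lies in 180°–360°, so θ = 360° − 82.0° = 278.0°.
At 360°/29.53 d per day, 278.0° corresponds to 22.81 days.

22.8 days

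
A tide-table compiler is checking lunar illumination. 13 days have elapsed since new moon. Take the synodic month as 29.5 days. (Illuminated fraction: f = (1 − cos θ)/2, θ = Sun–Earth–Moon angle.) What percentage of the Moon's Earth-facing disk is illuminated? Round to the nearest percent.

97%

Phase angle: θ = 360°·(13 d)/(29.5 d) = 158.6°.
cos 158.6° = (-0.931), so f = (1 − (-0.931))/2 = 0.966, so 97%.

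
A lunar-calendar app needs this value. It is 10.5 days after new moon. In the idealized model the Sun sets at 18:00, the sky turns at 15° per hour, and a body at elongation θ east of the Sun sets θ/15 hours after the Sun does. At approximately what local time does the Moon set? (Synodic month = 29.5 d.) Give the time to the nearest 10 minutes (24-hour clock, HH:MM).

02:30

Elongation θ = 360° × 10.5/29.5 ≈ 128.1°.
At 15° of sky rotation per hour, 128.1° corresponds to a 8.54 h lag.
18:00 + 8.542 h ≈ 02:33 → 02:30 to the nearest ten minutes.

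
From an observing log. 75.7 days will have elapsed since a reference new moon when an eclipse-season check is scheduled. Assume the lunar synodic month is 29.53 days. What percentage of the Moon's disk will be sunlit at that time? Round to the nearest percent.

Reduce mod P: 75.7 − 2×29.53 = 16.64 d into the current lunation.
Elongation θ = 360° × 16.64/29.53 ≈ 202.9°.
With cos θ = (-0.921), the lit fraction is (1 − (-0.921))/2 ≈ 0.961, so 96%.

96%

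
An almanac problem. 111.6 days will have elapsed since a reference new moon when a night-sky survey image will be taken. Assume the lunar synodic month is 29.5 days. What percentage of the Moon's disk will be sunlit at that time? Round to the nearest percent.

40%

Reduce mod P: 111.6 − 3×29.5 = 23.10 d into the current lunation.
Elongation θ = 360° × 23.10/29.5 ≈ 281.9°.
Illuminated fraction = (1 − cos 281.9°)/2 = (1 − 0.206)/2 ≈ 0.397, so 40%.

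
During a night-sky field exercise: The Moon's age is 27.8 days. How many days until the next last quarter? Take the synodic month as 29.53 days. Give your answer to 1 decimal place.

23.9 days

Last quarter is 0.75 of the way through the cycle: age 0.75 × 29.53 = 22.148 d.
Already past this cycle's last quarter; the next is at 22.148 + 29.53 = 51.678 d, so 51.678 − 27.8 = 23.878 days.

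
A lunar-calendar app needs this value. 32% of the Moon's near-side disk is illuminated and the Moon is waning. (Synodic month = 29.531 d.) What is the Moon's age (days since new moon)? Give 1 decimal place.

cos θ = 1 − 2f = 0.360, giving a principal value of 68.9°.
Since the Moon is past full (waning), take the reflex angle: θ = 360° − 68.9° = 291.1°.
Age = 29.531 × 291.1°/360° ≈ 23.88 days.

23.9 days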